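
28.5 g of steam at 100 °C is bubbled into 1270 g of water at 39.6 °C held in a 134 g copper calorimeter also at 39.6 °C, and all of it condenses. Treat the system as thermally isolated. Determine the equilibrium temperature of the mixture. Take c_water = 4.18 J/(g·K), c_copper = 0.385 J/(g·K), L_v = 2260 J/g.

T_f ≈ 52.7 °C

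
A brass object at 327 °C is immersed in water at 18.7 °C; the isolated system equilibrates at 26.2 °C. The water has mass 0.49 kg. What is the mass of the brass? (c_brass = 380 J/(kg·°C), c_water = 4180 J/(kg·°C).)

m ≈ 0.134 kg

Heat gained plus heat lost sum to zero:
m·380·(26.2 − 327) + 0.49·4180·(26.2 − 18.7) = 0
-114304 m = -15361
m = -15361/-114304 ≈ 0.1344 kg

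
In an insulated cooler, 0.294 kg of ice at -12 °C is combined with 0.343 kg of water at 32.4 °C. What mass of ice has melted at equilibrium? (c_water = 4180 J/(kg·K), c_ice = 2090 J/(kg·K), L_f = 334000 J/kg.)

m_melted ≈ 0.117 kg

Heat available from the water dropping to 0 °C: 0.343·4180·32.4 = 46453 J.
Warming the ice to 0 °C takes 0.294·2090·12 = 7373.5 J, leaving 39080 J for melting.
Fully melting the ice requires m_ice L_f = 0.294·334000 = 98196 J.
Since 39080 < 98196 J, not all the ice melts; equilibrium is at 0 °C.
m_melted·334000 = 39080  ⇒  m_melted ≈ 0.117 kg.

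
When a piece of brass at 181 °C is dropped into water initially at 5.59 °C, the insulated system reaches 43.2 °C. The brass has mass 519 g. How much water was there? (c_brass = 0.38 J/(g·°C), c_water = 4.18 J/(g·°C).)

m ≈ 173 g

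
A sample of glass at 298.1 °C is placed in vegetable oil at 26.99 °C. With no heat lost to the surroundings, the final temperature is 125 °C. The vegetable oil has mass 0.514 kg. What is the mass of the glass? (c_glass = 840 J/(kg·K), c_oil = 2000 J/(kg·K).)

m ≈ 0.693 kg

|Q_glass| = |Q_oil|:
m×840×(298.1 − 125) = 0.514×2000×(125 − 26.99)
145404 m = 100754  ⇒  m ≈ 0.6929 kg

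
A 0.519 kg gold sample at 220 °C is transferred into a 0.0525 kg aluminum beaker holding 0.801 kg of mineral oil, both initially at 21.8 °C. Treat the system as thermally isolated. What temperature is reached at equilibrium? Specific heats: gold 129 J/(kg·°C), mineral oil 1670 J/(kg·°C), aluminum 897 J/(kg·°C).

T_f ≈ 30.9 °C

Heat gained plus heat lost sum to zero:
0.519*129*(T − 220) + 0.801*1670*(T − 21.8) + 0.0525*897*(T − 21.8) = 0
66.95(T − 220) + 1337.7(T − 21.8) + 47.09(T − 21.8) = 0
(66.95 + 1337.7 + 47.09) T = 66.95*220 + 1337.7*21.8 + 47.09*21.8
T = 44917 / 1451.7 = 30.9 °C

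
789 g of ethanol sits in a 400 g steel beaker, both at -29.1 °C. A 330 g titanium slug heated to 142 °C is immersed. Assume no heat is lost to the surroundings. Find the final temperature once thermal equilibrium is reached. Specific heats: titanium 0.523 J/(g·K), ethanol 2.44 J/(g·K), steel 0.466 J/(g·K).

T_f ≈ -16.2 °C

T_f is the heat-capacity-weighted average of the initial temperatures:
T_f = (172.59×142 + 1925.2×(-29.1) + 186.4×(-29.1)) / (172.59 + 1925.2 + 186.4)
    = -36939 / 2284.1 ≈ -16.17 °C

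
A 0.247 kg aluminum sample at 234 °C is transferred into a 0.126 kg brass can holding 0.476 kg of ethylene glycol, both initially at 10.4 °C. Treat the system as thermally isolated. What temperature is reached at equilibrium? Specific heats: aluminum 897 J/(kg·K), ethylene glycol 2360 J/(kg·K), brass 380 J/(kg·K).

T_f ≈ 46.0 °C

Net heat exchanged in the isolated system is zero:
0.247*897*(T − 234) + 0.476*2360*(T − 10.4) + 0.126*380*(T − 10.4) = 0
221.56(T − 234) + 1123.4(T − 10.4) + 47.88(T − 10.4) = 0
(221.56 + 1123.4 + 47.88) T = 221.56*234 + 1123.4*10.4 + 47.88*10.4
T ≈ 45.97 °C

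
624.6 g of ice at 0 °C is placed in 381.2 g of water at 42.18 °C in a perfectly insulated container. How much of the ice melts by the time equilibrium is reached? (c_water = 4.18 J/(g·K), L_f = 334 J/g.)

m_melted ≈ 201 g

Water can give up m c ΔT = 381.2×4.18×42.18 = 67210 J before reaching 0 °C.
Melting all 624.6 g of ice would need 624.6×334 = 208616 J.
Since 67210 < 208616 J, not all the ice melts; equilibrium is at 0 °C.
Mass melted = 67210/334 ≈ 201.2 g.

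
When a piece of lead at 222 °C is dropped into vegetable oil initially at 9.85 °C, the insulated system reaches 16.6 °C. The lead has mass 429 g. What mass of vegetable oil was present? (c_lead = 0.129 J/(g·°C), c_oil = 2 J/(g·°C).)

|Q_lead| = |Q_oil|:
429×0.129×(222 − 16.6) = m×2×(16.6 − 9.85)
13.5 m = 11367  ⇒  m ≈ 842 g

m ≈ 842 g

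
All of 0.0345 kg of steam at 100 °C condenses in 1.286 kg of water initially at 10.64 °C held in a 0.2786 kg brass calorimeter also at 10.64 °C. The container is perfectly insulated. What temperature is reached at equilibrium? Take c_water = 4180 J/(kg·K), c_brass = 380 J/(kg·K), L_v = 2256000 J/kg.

T_f ≈ 26.8 °C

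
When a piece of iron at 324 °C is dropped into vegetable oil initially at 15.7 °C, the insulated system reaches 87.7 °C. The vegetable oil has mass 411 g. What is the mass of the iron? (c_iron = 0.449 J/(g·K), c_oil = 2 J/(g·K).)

m ≈ 558 g

Heat lost by the iron = heat gained by the oil:
m·0.449·(324 − 87.7) = 411·2·(87.7 − 15.7)
106.1 m = 59184  ⇒  m ≈ 557.8 g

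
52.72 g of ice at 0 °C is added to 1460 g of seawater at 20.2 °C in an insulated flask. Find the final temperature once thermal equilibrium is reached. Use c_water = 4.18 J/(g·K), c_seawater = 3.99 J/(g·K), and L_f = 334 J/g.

T_f ≈ 16.6 °C

Taking heat into each body as positive, Σ m c ΔT = 0:
latent heat to melt: 52.72·334 = 17608
  warm the meltwater: 220.37 T
  seawater: 5825.4(T − 20.2)
6045.8 T = 117673 − 17608 = 100065
T ≈ 16.55 °C — above 0 °C, consistent with complete melting.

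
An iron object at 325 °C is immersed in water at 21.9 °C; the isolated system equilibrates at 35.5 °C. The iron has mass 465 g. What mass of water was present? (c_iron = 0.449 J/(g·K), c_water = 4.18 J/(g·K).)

m ≈ 1060 g

|Q_iron| = |Q_water|:
465×0.449×(325 − 35.5) = m×4.18×(35.5 − 21.9)
56.85 m = 60443  ⇒  m ≈ 1063 g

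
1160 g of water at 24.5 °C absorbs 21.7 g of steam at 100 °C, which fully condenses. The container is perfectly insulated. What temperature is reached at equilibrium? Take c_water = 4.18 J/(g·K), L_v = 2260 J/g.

T_f ≈ 35.8 °C

Let T be the final temperature. ΣQ_i = 0:
latent heat released on condensation: 21.7·2260 = 49042
  condensate cools 100→T: 21.7·4.18·(T − 100) = 90.71(T − 100)
  original water: 4848.8(T − 24.5)
4939.5 T = 49042 + 9070.6 + 118796 = 176908
T ≈ 35.81 °C, under the boiling point, so the assumption holds.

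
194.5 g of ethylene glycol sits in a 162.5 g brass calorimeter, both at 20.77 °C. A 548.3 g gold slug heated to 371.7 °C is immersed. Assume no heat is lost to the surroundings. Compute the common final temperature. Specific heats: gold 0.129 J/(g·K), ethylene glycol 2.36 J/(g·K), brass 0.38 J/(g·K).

T_f ≈ 62.7 °C

Heat gained plus heat lost sum to zero:
548.3·0.129·(T − 371.7) + 194.5·2.36·(T − 20.77) + 162.5·0.38·(T − 20.77) = 0
70.73(T − 371.7) + 459.02(T − 20.77) + 61.75(T − 20.77) = 0
591.5 T = 37107
T ≈ 62.73 °C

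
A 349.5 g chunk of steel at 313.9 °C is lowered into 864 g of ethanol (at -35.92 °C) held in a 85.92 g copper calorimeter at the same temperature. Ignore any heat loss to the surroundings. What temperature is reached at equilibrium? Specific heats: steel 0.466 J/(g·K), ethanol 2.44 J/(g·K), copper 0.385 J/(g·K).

Conservation of energy gives ΣQ = 0:
349.5*0.466*(T − 313.9) + 864*2.44*(T − (-35.92)) + 85.92*0.385*(T − (-35.92)) = 0
2304.1 T = -25789
T = -25789 / 2304.1 = -11.2 °C

T_f ≈ -11.2 °C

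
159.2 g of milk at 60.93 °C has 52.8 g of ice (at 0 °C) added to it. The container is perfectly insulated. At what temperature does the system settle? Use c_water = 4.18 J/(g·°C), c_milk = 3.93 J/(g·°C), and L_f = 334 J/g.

T_f ≈ 24.2 °C

Let T be the final temperature. ΣQ_i = 0:
melt ice: 52.8·334 = 17635
  meltwater 0→T: 52.8·4.18·T = 220.7 T
  milk cools: 159.2·3.93·(T − 60.93) = 625.66(T − 60.93)
846.36 T = 38121 − 17635 = 20486
T ≈ 24.20 °C. Since T > 0 °C, the all-ice-melts assumption holds.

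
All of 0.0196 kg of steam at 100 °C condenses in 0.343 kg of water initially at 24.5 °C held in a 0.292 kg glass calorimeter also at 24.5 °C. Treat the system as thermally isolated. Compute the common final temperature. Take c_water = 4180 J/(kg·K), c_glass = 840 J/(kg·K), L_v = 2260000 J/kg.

T_f ≈ 53.2 °C

Taking heat into each body as positive, Σ m c ΔT = 0:
condense steam: −0.0196×2260000 = −44296; condensate cools 100→T: 0.0196×4180×(T − 100) = 81.93(T − 100); water warms: 0.343×4180×(T − 24.5) = 1433.7(T − 24.5); glass cup: 0.292×840×(T − 24.5) = 245.28(T − 24.5)
1760.9 T = 44296 + 8192.8 + 41136 = 93625
T ≈ 53.17 °C — below 100 °C, confirming all the steam condensed.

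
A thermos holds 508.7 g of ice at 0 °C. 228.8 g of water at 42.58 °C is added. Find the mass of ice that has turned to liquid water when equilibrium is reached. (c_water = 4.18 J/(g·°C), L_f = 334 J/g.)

m_melted ≈ 122 g

Cooling the water to 0 °C releases 228.8·4.18·42.58 = 40723 J.
Melting all 508.7 g of ice would need 508.7·334 = 169906 J.
Since 40723 < 169906 J, not all the ice melts; equilibrium is at 0 °C.
m_melt = 40723 / L_f = 121.9 g.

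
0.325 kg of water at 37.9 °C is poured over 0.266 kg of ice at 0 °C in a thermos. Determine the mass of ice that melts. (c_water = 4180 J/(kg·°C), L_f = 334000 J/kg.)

m_melted ≈ 0.154 kg

Water can give up m c ΔT = 0.325×4180×37.9 = 51487 J before reaching 0 °C.
Fully melting the ice requires m_ice L_f = 0.266×334000 = 88844 J.
Since 51487 < 88844 J, not all the ice melts; equilibrium is at 0 °C.
m_melted×334000 = 51487  ⇒  m_melted ≈ 0.1542 kg.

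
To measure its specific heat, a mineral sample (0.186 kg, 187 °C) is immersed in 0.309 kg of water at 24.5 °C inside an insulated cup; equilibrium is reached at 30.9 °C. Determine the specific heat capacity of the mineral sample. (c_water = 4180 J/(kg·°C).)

Heat lost by the mineral sample = heat gained by the water:
0.186·c·(187 − 30.9) = 0.309·4180·(30.9 − 24.5)
29.03 c = 8266.4  ⇒  c ≈ 284.7 J/(kg·°C)

c ≈ 285 J/(kg·°C)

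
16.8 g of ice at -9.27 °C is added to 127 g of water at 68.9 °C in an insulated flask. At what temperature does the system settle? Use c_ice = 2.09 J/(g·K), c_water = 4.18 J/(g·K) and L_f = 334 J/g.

T_f ≈ 51.0 °C

Conservation of energy gives ΣQ = 0:
warm ice to 0 °C: 16.8·2.09·(0 − (-9.27)) = 325.49; melt ice: 16.8·334 = 5611.2; meltwater 0→T: 16.8·4.18·T = 70.22 T; water: 530.86(T − 68.9)
601.08 T = 36576 − 5936.7 = 30640
T ≈ 50.97 °C — above 0 °C, consistent with complete melting.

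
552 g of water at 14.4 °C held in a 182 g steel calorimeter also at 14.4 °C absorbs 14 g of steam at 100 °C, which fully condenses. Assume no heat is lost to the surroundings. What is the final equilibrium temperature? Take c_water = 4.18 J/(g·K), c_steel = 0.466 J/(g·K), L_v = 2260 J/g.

T_f ≈ 29.4 °C

Conservation of energy gives ΣQ = 0:
condense steam: −14×2260 = −31640; condensed water 100 °C→T: 58.52(T − 100); water warms: 552×4.18×(T − 14.4) = 2307.4(T − 14.4); cup: 84.81(T − 14.4)
2450.7 T = 31640 + 5852 + 34447 = 71939
T ≈ 29.35 °C (< 100 °C, so full condensation is consistent).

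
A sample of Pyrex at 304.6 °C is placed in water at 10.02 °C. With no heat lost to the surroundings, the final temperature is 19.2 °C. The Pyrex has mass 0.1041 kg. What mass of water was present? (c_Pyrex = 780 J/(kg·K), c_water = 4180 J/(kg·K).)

Setting the total heat transfer to zero:
0.1041·780·(19.2 − 304.6) + m·4180·(19.2 − 10.02) = 0
38372 m = 23174
m = 23174/38372 ≈ 0.6039 kg

m ≈ 0.604 kg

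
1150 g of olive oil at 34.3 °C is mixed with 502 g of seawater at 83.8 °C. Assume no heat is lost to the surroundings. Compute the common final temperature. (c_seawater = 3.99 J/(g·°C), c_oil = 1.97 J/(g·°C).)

T_f ≈ 57.5 °C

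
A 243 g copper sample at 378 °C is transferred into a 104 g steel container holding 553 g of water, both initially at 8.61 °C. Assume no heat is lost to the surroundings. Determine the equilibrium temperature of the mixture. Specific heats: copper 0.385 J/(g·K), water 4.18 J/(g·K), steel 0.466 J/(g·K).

T_f ≈ 22.7 °C

Setting the total heat transfer to zero:
243·0.385·(T − 378) + 553·4.18·(T − 8.61) + 104·0.466·(T − 8.61) = 0
2453.6 T = 55683
T = 55683/2453.6 ≈ 22.69 °C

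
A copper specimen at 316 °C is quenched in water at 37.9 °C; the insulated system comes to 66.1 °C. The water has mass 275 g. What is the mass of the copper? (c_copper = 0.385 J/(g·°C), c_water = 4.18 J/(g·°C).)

Energy conservation, ΣQ = 0:
m·0.385·(66.1 − 316) + 275·4.18·(66.1 − 37.9) = 0
-96.21 m = -32416
m = -32416/-96.21 ≈ 336.9 g

m ≈ 337 g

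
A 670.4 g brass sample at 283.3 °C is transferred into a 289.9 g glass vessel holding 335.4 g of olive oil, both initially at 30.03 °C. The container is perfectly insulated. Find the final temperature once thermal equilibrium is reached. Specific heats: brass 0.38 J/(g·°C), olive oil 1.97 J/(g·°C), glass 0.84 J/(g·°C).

Conservation of energy gives ΣQ = 0:
670.4·0.38·(T − 283.3) + 335.4·1.97·(T − 30.03) + 289.9·0.84·(T − 30.03) = 0
254.75(T − 283.3) + 660.74(T − 30.03) + 243.52(T − 30.03) = 0
(254.75 + 660.74 + 243.52) T = 254.75·283.3 + 660.74·30.03 + 243.52·30.03
T = 99326 / 1159 = 85.7 °C

T_f ≈ 85.7 °C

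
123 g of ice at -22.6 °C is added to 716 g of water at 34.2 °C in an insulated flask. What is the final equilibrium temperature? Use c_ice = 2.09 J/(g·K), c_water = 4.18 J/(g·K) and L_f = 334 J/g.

Taking heat into each body as positive, Σ m c ΔT = 0:
warm ice to 0 °C: 123×2.09×(0 − (-22.6)) = 5809.8; melt ice: 123×334 = 41082; warm the meltwater: 514.14 T; water cools: 716×4.18×(T − 34.2) = 2992.9(T − 34.2)
3507 T = 102356 − 46892 = 55465
T ≈ 15.82 °C. Since T > 0 °C, the all-ice-melts assumption holds.

T_f ≈ 15.8 °C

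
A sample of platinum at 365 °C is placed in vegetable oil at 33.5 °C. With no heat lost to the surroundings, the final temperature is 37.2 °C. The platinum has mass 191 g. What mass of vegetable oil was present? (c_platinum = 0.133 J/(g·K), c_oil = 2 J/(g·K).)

Energy conservation, ΣQ = 0:
191×0.133×(37.2 − 365) + m×2×(37.2 − 33.5) = 0
7.4 m = 8327.1
m = 8327.1/7.4 ≈ 1125 g

m ≈ 1130 g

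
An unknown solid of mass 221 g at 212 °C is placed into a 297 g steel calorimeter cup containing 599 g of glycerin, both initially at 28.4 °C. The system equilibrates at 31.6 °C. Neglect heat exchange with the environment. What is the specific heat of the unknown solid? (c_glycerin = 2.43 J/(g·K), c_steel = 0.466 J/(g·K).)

Energy conservation, ΣQ = 0:
221×c×(31.6 − 212) + 599×2.43×(31.6 − 28.4) + 297×0.466×(31.6 − 28.4) = 0
-39868 c = -5100.7
c = -5100.7/-39868 ≈ 0.1279 J/(g·K)

c ≈ 0.128 J/(g·K)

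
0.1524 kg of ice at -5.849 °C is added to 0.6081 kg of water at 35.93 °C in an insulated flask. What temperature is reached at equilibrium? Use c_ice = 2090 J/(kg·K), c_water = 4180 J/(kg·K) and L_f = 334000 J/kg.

T_f ≈ 12.1 °C

Taking heat into each body as positive, Σ m c ΔT = 0:
ice -5.849→0 °C: 0.1524×2090×5.849 = 1863; melt ice: 0.1524×334000 = 50902; warm the meltwater: 637.03 T; water cools: 0.6081×4180×(T − 35.93) = 2541.9(T − 35.93)
3178.9 T = 91329 − 52765 = 38564
T ≈ 12.13 °C. Since T > 0 °C, the all-ice-melts assumption holds.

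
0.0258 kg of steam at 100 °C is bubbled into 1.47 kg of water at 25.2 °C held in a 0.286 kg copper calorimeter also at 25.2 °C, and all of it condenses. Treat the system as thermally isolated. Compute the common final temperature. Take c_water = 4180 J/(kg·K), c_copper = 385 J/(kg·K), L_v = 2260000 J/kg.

T_f ≈ 35.6 °C

Let T be the final temperature. ΣQ_i = 0:
condense steam: −0.0258·2260000 = −58308
  condensate cools 100→T: 0.0258·4180·(T − 100) = 107.84(T − 100)
  water warms: 1.47·4180·(T − 25.2) = 6144.6(T − 25.2)
  copper cup: 0.286·385·(T − 25.2) = 110.11(T − 25.2)
6362.6 T = 58308 + 10784 + 157619 = 226711
T ≈ 35.63 °C (< 100 °C, so full condensation is consistent).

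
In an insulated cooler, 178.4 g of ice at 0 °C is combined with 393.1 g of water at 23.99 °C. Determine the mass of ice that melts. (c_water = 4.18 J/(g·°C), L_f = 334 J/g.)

Cooling the water to 0 °C releases 393.1×4.18×23.99 = 39419 J.
To melt every bit of ice: 178.4×334 = 59586 J.
That's not enough to melt it all — equilibrium is at 0 °C with ice remaining.
m_melted×334 = 39419  ⇒  m_melted ≈ 118 g.

m_melted ≈ 118 g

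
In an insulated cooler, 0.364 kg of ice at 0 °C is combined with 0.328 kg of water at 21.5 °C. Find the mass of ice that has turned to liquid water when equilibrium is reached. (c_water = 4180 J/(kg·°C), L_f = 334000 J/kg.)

Heat available from the water dropping to 0 °C: 0.328·4180·21.5 = 29477 J.
Fully melting the ice requires m_ice L_f = 0.364·334000 = 121576 J.
Since 29477 < 121576 J, not all the ice melts; equilibrium is at 0 °C.
m_melted·334000 = 29477  ⇒  m_melted ≈ 0.08826 kg.

m_melted ≈ 0.0883 kg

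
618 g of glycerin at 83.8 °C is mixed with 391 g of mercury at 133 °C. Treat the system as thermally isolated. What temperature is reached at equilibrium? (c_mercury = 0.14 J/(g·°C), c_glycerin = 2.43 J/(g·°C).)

T_f ≈ 85.5 °C

Net heat exchanged in the isolated system is zero:
391×0.14×(T − 133) + 618×2.43×(T − 83.8) = 0
(54.74 + 1501.7) T = 54.74×133 + 1501.7×83.8
T = 133126 / 1556.5 = 85.5 °C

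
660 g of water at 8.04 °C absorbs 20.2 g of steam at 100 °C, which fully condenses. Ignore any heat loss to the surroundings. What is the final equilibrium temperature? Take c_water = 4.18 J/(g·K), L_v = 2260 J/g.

Energy conservation, ΣQ = 0:
condense steam: −20.2·2260 = −45652; condensed water 100 °C→T: 84.44(T − 100); original water: 2758.8(T − 8.04)
2843.2 T = 45652 + 8443.6 + 22181 = 76276
T ≈ 26.83 °C — below 100 °C, confirming all the steam condensed.

T_f ≈ 26.8 °C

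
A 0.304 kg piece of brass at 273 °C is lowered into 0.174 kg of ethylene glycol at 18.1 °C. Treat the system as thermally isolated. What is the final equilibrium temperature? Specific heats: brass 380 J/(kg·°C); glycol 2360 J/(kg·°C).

T_f ≈ 74.1 °C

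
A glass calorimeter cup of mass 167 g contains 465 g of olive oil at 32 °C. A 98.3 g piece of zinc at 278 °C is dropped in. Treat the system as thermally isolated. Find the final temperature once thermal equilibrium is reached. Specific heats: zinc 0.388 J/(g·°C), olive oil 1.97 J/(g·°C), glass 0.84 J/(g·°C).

T_f ≈ 40.6 °C

Heat gained plus heat lost sum to zero:
98.3*0.388*(T − 278) + 465*1.97*(T − 32) + 167*0.84*(T − 32) = 0
38.14(T − 278) + 916.05(T − 32) + 140.28(T − 32) = 0
(38.14 + 916.05 + 140.28) T = 38.14*278 + 916.05*32 + 140.28*32
T = 44406 / 1094.5 = 40.6 °C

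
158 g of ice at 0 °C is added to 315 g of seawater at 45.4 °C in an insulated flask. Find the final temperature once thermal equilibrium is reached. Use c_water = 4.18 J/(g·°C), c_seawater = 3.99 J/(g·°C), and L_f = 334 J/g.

T_f ≈ 2.2 °C

Taking heat into each body as positive, Σ m c ΔT = 0:
latent heat to melt: 158·334 = 52772; warm the meltwater: 660.44 T; seawater: 1256.9(T − 45.4)
1917.3 T = 57061 − 52772 = 4289
T ≈ 2.24 °C (positive, so assuming full melt was valid).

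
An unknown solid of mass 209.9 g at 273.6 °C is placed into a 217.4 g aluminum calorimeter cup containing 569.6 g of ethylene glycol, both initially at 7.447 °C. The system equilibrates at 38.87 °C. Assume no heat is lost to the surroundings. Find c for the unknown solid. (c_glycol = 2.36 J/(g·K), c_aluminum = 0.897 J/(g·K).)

Net heat exchanged in the isolated system is zero:
209.9·c·(38.87 − 273.6) + 569.6·2.36·(38.87 − 7.447) + 217.4·0.897·(38.87 − 7.447) = 0
-49270 c = -48368
c = -48368/-49270 ≈ 0.9817 J/(g·K)

c ≈ 0.982 J/(g·K)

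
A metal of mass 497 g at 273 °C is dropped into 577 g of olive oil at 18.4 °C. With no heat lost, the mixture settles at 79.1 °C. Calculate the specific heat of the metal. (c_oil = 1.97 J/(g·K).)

c ≈ 0.716 J/(g·K)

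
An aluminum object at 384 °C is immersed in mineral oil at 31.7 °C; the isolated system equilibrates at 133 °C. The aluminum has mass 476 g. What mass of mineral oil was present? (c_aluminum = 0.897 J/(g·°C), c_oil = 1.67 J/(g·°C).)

m ≈ 634 g

Heat lost by the aluminum = heat gained by the oil:
476·0.897·(384 − 133) = m·1.67·(133 − 31.7)
169.17 m = 107170  ⇒  m ≈ 633.5 g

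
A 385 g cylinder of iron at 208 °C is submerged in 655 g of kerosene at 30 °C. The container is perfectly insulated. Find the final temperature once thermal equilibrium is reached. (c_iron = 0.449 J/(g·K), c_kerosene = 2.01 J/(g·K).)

With ΣQ=0 the equilibrium temperature is the m·c-weighted mean:
T_f = (172.87*208 + 1316.5*30) / (172.87 + 1316.5)
    = 75452 / 1489.4 ≈ 50.66 °C

T_f ≈ 50.7 °C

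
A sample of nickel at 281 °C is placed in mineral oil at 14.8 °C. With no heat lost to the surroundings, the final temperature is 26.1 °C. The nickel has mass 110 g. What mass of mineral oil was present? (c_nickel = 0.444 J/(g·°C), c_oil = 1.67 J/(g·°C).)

m ≈ 660 g

|Q_nickel| = |Q_oil|:
110·0.444·(281 − 26.1) = m·1.67·(26.1 − 14.8)
18.87 m = 12449  ⇒  m ≈ 659.7 g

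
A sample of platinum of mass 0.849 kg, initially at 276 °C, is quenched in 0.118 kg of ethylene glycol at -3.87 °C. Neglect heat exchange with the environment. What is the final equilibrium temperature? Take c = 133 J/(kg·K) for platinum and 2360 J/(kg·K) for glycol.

Taking heat into each body as positive, Σ m c ΔT = 0:
0.849·133·(T − 276) + 0.118·2360·(T − (-3.87)) = 0
112.92(T − 276) + 278.48(T − (-3.87)) = 0
391.4 T = 30087
T = 30087/391.4 ≈ 76.87 °C

T_f ≈ 76.9 °C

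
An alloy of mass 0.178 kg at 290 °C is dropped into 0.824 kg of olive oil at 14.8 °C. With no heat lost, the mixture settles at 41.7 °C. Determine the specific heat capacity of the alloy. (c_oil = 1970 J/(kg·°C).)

Conservation of energy gives ΣQ = 0:
0.178·c·(41.7 − 290) + 0.824·1970·(41.7 − 14.8) = 0
-44.2 c = -43666
c = -43666/-44.2 ≈ 988 J/(kg·°C)

c ≈ 988 J/(kg·°C)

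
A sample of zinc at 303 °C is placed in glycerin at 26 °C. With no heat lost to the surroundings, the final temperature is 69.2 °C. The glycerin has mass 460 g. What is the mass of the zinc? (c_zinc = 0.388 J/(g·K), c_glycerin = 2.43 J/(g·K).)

Let T be the final temperature. ΣQ_i = 0:
m×0.388×(69.2 − 303) + 460×2.43×(69.2 − 26) = 0
-90.71 m = -48289
m = -48289/-90.71 ≈ 532.3 g

m ≈ 532 g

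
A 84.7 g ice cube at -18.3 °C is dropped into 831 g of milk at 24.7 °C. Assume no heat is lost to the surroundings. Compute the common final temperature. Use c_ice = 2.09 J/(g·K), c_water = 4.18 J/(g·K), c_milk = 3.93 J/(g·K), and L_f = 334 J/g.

T_f ≈ 13.6 °C

Heat gained plus heat lost sum to zero:
ice -18.3→0 °C: 84.7·2.09·18.3 = 3239.5
  latent heat to melt: 84.7·334 = 28290
  meltwater 0→T: 84.7·4.18·T = 354.05 T
  milk: 3265.8(T − 24.7)
3619.9 T = 80666 − 31529 = 49137
T ≈ 13.57 °C. Since T > 0 °C, the all-ice-melts assumption holds.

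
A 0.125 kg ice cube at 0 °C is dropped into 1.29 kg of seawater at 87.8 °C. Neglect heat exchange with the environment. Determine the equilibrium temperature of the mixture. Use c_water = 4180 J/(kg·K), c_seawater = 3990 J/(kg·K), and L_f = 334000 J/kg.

T_f ≈ 72.3 °C

Energy balance with sensible and latent terms:
latent heat to melt: 0.125·334000 = 41750; warm the meltwater: 522.5 T; seawater: 5147.1(T − 87.8)
5669.6 T = 451915 − 41750 = 410165
T ≈ 72.34 °C — above 0 °C, consistent with complete melting.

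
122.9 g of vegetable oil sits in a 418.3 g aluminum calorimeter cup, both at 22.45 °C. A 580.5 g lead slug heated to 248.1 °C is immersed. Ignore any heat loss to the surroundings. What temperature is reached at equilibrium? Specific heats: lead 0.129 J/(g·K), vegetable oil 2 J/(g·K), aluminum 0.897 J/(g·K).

Let T be the final temperature. ΣQ_i = 0:
580.5×0.129×(T − 248.1) + 122.9×2×(T − 22.45) + 418.3×0.897×(T − 22.45) = 0
74.88(T − 248.1) + 245.8(T − 22.45) + 375.22(T − 22.45) = 0
695.9 T = 32521
T = 32521/695.9 ≈ 46.73 °C

T_f ≈ 46.7 °C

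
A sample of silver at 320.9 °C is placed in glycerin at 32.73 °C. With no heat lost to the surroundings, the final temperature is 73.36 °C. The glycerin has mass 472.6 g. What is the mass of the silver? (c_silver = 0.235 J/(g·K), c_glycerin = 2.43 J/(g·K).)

Setting the total heat transfer to zero:
m·0.235·(73.36 − 320.9) + 472.6·2.43·(73.36 − 32.73) = 0
-58.17 m = -46660
m = -46660/-58.17 ≈ 802.1 g

m ≈ 802 g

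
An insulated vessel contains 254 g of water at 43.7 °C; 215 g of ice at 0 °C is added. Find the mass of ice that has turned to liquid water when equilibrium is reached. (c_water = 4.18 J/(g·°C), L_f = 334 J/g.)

m_melted ≈ 139 g

Cooling the water to 0 °C releases 254×4.18×43.7 = 46397 J.
To melt every bit of ice: 215×334 = 71810 J.
That's not enough to melt it all — equilibrium is at 0 °C with ice remaining.
Mass melted = 46397/334 ≈ 138.9 g.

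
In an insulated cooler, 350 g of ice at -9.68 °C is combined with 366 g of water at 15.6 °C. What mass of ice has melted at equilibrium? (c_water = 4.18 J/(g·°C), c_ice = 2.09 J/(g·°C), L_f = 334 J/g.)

m_melted ≈ 50.3 g

Cooling the water to 0 °C releases 366·4.18·15.6 = 23866 J.
Warming the ice to 0 °C takes 350·2.09·9.68 = 7080.9 J, leaving 16785 J for melting.
To melt every bit of ice: 350·334 = 116900 J.
That's not enough to melt it all — equilibrium is at 0 °C with ice remaining.
m_melt = 16785 / L_f = 50.26 g.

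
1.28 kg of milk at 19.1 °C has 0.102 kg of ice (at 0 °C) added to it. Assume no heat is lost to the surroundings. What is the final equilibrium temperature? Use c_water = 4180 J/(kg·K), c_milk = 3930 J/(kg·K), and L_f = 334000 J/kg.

T_f ≈ 11.4 °C

Conservation of energy gives ΣQ = 0:
melt ice: 0.102×334000 = 34068; warm the meltwater: 426.36 T; milk cools: 1.28×3930×(T − 19.1) = 5030.4(T − 19.1)
5456.8 T = 96081 − 34068 = 62013
T ≈ 11.36 °C — above 0 °C, consistent with complete melting.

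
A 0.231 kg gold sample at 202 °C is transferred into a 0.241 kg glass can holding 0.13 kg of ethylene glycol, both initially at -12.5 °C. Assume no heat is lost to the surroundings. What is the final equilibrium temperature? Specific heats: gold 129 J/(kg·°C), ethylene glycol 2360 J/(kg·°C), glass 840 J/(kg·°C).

T_f ≈ -0.6 °C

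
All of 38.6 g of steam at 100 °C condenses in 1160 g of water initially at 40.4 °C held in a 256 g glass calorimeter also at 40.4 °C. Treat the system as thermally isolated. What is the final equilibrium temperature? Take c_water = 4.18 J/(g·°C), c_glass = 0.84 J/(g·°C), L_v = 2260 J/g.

Energy balance with sensible and latent terms:
condense steam: −38.6×2260 = −87236; condensate cools 100→T: 38.6×4.18×(T − 100) = 161.35(T − 100); water warms: 1160×4.18×(T − 40.4) = 4848.8(T − 40.4); cup: 215.04(T − 40.4)
5225.2 T = 87236 + 16135 + 204579 = 307950
T ≈ 58.94 °C, under the boiling point, so the assumption holds.

T_f ≈ 58.9 °C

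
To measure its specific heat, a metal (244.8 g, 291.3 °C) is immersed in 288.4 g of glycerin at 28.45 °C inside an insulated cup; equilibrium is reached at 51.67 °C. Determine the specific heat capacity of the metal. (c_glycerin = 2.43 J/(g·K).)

Conservation of energy gives ΣQ = 0:
244.8×c×(51.67 − 291.3) + 288.4×2.43×(51.67 − 28.45) = 0
-58661 c = -16273
c = -16273/-58661 ≈ 0.2774 J/(g·K)

c ≈ 0.277 J/(g·K)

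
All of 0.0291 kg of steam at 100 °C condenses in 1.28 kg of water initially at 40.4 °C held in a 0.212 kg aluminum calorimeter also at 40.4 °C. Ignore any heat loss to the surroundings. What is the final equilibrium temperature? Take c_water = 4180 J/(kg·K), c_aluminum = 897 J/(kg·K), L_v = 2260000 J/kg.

Sum of m c ΔT and latent-heat terms is zero:
latent heat released on condensation: 0.0291·2260000 = 65766
  condensed water 100 °C→T: 121.64(T − 100)
  original water: 5350.4(T − 40.4)
  aluminum cup: 0.212·897·(T − 40.4) = 190.16(T − 40.4)
5662.2 T = 65766 + 12164 + 223839 = 301769
T ≈ 53.30 °C — below 100 °C, confirming all the steam condensed.

T_f ≈ 53.3 °C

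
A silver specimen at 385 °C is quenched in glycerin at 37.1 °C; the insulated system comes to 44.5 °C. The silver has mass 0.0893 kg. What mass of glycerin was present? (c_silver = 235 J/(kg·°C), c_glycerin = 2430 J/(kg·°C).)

|Q_silver| = |Q_glycerin|:
0.0893·235·(385 − 44.5) = m·2430·(44.5 − 37.1)
17982 m = 7145.6  ⇒  m ≈ 0.3974 kg

m ≈ 0.397 kg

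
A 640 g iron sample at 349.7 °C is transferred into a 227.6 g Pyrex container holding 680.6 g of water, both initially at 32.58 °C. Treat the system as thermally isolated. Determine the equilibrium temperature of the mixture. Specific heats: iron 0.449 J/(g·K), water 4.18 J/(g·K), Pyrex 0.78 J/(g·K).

Net heat exchanged in the isolated system is zero:
640*0.449*(T − 349.7) + 680.6*4.18*(T − 32.58) + 227.6*0.78*(T − 32.58) = 0
287.36(T − 349.7) + 2844.9(T − 32.58) + 177.53(T − 32.58) = 0
(287.36 + 2844.9 + 177.53) T = 287.36*349.7 + 2844.9*32.58 + 177.53*32.58
T ≈ 60.11 °C

T_f ≈ 60.1 °C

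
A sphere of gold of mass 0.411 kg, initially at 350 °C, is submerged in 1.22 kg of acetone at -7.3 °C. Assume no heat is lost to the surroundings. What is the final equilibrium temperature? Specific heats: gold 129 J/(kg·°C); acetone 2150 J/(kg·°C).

T_f ≈ -0.2 °C

Heat gained plus heat lost sum to zero:
0.411*129*(T − 350) + 1.22*2150*(T − (-7.3)) = 0
53.02(T − 350) + 2623(T − (-7.3)) = 0
2676 T = -591.25
T = -591.25/2676 ≈ -0.22 °C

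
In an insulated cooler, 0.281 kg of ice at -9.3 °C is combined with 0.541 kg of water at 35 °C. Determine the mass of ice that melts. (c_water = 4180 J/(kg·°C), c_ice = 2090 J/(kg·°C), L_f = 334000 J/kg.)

m_melted ≈ 0.221 kg

Water can give up m c ΔT = 0.541·4180·35 = 79148 J before reaching 0 °C.
Warming the ice to 0 °C takes 0.281·2090·9.3 = 5461.8 J, leaving 73687 J for melting.
Melting all 0.281 kg of ice would need 0.281·334000 = 93854 J.
That's not enough to melt it all — equilibrium is at 0 °C with ice remaining.
m_melt = 73687 / L_f = 0.2206 kg.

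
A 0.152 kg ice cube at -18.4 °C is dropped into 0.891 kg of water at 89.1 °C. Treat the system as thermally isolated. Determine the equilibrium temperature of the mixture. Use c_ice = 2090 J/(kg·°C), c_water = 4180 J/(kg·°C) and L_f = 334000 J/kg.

Net heat exchanged in the isolated system is zero:
ice -18.4→0 °C: 0.152·2090·18.4 = 5845.3; latent heat to melt: 0.152·334000 = 50768; warm the meltwater: 635.36 T; water cools: 0.891·4180·(T − 89.1) = 3724.4(T − 89.1)
4359.7 T = 331842 − 56613 = 275229
T ≈ 63.13 °C — above 0 °C, consistent with complete melting.

T_f ≈ 63.1 °C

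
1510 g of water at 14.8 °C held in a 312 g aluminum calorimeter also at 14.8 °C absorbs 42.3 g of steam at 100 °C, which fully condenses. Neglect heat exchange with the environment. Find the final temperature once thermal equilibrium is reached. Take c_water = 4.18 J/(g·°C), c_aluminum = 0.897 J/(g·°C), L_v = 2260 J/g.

T_f ≈ 31.1 °C

Conservation of energy gives ΣQ = 0:
condense steam: −42.3·2260 = −95598
  condensate cools 100→T: 42.3·4.18·(T − 100) = 176.81(T − 100)
  water warms: 1510·4.18·(T − 14.8) = 6311.8(T − 14.8)
  cup: 279.86(T − 14.8)
6768.5 T = 95598 + 17681 + 97557 = 210836
T ≈ 31.15 °C, under the boiling point, so the assumption holds.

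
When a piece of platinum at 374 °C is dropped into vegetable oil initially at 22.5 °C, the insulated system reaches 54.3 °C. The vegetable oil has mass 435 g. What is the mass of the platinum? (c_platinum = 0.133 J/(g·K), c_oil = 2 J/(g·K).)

Heat lost by the platinum = heat gained by the oil:
m·0.133·(374 − 54.3) = 435·2·(54.3 − 22.5)
42.52 m = 27666  ⇒  m ≈ 650.7 g

m ≈ 651 g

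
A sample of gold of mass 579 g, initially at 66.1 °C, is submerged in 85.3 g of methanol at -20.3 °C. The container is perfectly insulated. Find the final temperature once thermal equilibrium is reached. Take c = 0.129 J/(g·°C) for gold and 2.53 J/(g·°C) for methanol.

T_f ≈ 1.9 °C

Conservation of energy gives ΣQ = 0:
579*0.129*(T − 66.1) + 85.3*2.53*(T − (-20.3)) = 0
74.69(T − 66.1) + 215.81(T − (-20.3)) = 0
290.5 T = 556.15
T ≈ 1.91 °C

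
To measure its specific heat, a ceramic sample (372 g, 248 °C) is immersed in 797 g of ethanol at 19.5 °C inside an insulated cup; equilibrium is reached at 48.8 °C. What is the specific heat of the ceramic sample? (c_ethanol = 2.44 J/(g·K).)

c ≈ 0.769 J/(g·K)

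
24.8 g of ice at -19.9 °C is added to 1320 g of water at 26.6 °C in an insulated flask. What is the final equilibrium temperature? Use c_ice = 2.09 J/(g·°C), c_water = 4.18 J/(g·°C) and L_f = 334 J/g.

Setting the total heat transfer to zero:
warm ice to 0 °C: 24.8·2.09·(0 − (-19.9)) = 1031.5
  melt ice: 24.8·334 = 8283.2
  warm the meltwater: 103.66 T
  water cools: 1320·4.18·(T − 26.6) = 5517.6(T − 26.6)
5621.3 T = 146768 − 9314.7 = 137454
T ≈ 24.45 °C. Since T > 0 °C, the all-ice-melts assumption holds.

T_f ≈ 24.5 °C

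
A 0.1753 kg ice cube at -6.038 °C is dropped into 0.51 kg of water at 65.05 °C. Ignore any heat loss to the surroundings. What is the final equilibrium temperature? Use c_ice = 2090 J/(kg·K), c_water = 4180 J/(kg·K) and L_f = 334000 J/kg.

T_f ≈ 27.2 °C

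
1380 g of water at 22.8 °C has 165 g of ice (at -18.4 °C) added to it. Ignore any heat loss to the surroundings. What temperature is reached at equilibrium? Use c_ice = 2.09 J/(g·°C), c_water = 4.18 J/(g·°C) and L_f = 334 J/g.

T_f ≈ 10.8 °C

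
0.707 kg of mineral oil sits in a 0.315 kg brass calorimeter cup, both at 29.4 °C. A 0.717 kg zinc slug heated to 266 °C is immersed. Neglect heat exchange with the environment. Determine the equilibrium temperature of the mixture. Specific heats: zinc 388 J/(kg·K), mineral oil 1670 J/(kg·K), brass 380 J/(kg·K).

T_f ≈ 71.1 °C

With ΣQ=0 the equilibrium temperature is the m·c-weighted mean:
T_f = (278.2·266 + 1180.7·29.4 + 119.7·29.4) / (278.2 + 1180.7 + 119.7)
    = 112232 / 1578.6 ≈ 71.10 °C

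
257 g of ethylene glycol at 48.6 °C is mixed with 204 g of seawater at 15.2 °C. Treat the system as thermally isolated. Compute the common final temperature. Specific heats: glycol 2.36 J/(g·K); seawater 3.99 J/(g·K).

T_f ≈ 29.5 °C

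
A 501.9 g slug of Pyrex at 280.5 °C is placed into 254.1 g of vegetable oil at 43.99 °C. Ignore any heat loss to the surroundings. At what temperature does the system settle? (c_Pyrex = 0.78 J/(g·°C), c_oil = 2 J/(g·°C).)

T_f ≈ 146.9 °C

T_f = Σ m_i c_i T_i / Σ m_i c_i:
T_f = (391.48×280.5 + 508.2×43.99) / (391.48 + 508.2)
    = 132166 / 899.68 ≈ 146.90 °C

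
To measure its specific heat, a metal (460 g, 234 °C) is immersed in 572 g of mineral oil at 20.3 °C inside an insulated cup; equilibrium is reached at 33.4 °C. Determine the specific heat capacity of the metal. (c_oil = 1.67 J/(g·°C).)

c ≈ 0.136 J/(g·°C)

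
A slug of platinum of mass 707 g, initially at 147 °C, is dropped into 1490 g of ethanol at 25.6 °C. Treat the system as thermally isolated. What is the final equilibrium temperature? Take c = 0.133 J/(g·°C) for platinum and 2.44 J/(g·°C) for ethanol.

T_f ≈ 28.7 °C

Conservation of energy gives ΣQ = 0:
707×0.133×(T − 147) + 1490×2.44×(T − 25.6) = 0
94.03(T − 147) + 3635.6(T − 25.6) = 0
(94.03 + 3635.6) T = 94.03×147 + 3635.6×25.6
T = 106894 / 3729.6 = 28.7 °C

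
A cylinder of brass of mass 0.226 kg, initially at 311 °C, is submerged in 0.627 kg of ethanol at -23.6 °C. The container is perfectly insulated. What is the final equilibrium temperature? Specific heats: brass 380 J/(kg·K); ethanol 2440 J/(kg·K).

T_f = Σ m_i c_i T_i / Σ m_i c_i:
T_f = (85.88*311 + 1529.9*(-23.6)) / (85.88 + 1529.9)
    = -9396.5 / 1615.8 ≈ -5.82 °C

T_f ≈ -5.8 °C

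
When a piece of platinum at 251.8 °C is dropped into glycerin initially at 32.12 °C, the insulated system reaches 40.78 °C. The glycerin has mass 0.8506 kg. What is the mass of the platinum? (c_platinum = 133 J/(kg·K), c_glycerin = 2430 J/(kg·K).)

Heat gained plus heat lost sum to zero:
m·133·(40.78 − 251.8) + 0.8506·2430·(40.78 − 32.12) = 0
-28066 m = -17900
m = -17900/-28066 ≈ 0.6378 kg

m ≈ 0.638 kg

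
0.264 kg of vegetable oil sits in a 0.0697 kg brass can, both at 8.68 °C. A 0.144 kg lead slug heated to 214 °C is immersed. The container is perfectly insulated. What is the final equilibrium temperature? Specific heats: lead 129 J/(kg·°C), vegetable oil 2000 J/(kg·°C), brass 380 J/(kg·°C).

Conservation of energy gives ΣQ = 0:
0.144×129×(T − 214) + 0.264×2000×(T − 8.68) + 0.0697×380×(T − 8.68) = 0
18.58(T − 214) + 528(T − 8.68) + 26.49(T − 8.68) = 0
573.06 T = 8788.2
T ≈ 15.34 °C

T_f ≈ 15.3 °C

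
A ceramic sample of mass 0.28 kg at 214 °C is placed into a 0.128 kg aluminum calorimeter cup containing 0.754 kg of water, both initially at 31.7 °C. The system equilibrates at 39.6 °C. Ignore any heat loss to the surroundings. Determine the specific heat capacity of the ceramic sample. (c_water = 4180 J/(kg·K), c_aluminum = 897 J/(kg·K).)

c ≈ 528 J/(kg·K)

Heat gained plus heat lost sum to zero:
0.28×c×(39.6 − 214) + 0.754×4180×(39.6 − 31.7) + 0.128×897×(39.6 − 31.7) = 0
-48.83 c = -25806
c = -25806/-48.83 ≈ 528.5 J/(kg·K)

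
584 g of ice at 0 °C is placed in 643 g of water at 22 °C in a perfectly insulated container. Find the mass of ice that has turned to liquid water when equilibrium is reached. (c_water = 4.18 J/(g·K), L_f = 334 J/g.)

Cooling the water to 0 °C releases 643·4.18·22 = 59130 J.
Melting all 584 g of ice would need 584·334 = 195056 J.
59130 J < 195056 J, so only part of the ice melts and the system sits at 0 °C.
m_melt = 59130 / L_f = 177 g.

m_melted ≈ 177 g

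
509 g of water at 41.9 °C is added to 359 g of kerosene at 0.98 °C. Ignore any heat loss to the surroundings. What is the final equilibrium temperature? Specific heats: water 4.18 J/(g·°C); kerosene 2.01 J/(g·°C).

T_f ≈ 31.5 °C

With ΣQ=0 the equilibrium temperature is the m·c-weighted mean:
T_f = (2127.6×41.9 + 721.59×0.98) / (2127.6 + 721.59)
    = 89854 / 2849.2 ≈ 31.54 °C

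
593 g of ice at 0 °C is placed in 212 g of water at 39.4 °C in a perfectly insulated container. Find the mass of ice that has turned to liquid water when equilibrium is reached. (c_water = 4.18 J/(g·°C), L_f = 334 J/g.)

Cooling the water to 0 °C releases 212·4.18·39.4 = 34915 J.
Melting all 593 g of ice would need 593·334 = 198062 J.
34915 J < 198062 J, so only part of the ice melts and the system sits at 0 °C.
m_melted·334 = 34915  ⇒  m_melted ≈ 104.5 g.

m_melted ≈ 105 g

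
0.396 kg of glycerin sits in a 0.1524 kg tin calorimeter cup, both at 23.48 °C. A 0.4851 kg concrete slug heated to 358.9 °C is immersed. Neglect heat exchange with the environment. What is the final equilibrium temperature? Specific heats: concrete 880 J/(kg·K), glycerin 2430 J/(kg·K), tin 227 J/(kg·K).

Setting the total heat transfer to zero:
0.4851×880×(T − 358.9) + 0.396×2430×(T − 23.48) + 0.1524×227×(T − 23.48) = 0
426.89(T − 358.9) + 962.28(T − 23.48) + 34.59(T − 23.48) = 0
1423.8 T = 176617
T = 176617/1423.8 ≈ 124.05 °C

T_f ≈ 124.0 °C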